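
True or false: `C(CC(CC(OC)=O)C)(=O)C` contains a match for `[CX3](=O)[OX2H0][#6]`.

The pattern [CX3](=O)[OX2H0][#6] describes a carbonyl carbon bonded to an oxygen that is itself bonded to carbon (no H on that O) — an ester.
The molecule carries a methyl-ester group (-C(=O)OCH3), whose atoms satisfy every constraint of the query, so the pattern matches.

True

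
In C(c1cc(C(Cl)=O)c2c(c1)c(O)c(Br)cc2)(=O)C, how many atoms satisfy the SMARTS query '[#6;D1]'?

1

The query [#6;D1] means: carbon bonded to exactly one heavy atom.
Check the 18 heavy atoms by environment: 6× c (aromatic, D3) → no; 4× c (aromatic, D2) → no; 2× C (D3) → no; 3× O (D1) → no; 1× C (D1) → match; 1× Br (D1) → no; 1× Cl (D1) → no.
That gives 1 matching atom.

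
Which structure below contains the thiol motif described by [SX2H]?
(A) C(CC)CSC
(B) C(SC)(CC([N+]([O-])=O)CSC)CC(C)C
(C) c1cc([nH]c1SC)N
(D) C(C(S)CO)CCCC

[SX2H] describes an aliphatic sulfur with two connections, one being H (a thiol).
(A) has a methylthio ether (-SCH3) but the sulfur has H0 (bonded to two carbons), not H1.
(B) has a methylthio ether (-SCH3) but the sulfur has H0 (bonded to two carbons), not H1.
(C) has a methylthio ether (-SCH3) but the sulfur has H0 (bonded to two carbons), not H1.
(D) contains a thiol (-SH), which satisfies every atom and bond constraint.
So the answer is (D).

D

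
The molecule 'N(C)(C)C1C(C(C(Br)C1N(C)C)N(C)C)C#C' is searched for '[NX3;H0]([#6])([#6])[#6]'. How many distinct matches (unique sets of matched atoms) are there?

[NX3;H0]([#6])([#6])[#6] is the SMARTS for a tertiary amine: a trivalent nitrogen with no H, bonded to three carbons.
The molecule carries 3 separate instances of a dimethylamino group (-N(CH3)2) meeting every constraint; each maps to a distinct set of atoms, giving 3 matches.

3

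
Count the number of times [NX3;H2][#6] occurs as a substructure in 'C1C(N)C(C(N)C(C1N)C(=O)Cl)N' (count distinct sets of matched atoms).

[NX3;H2][#6] is the SMARTS for a primary amine: a trivalent nitrogen with two H attached to carbon.
The molecule carries 4 separate instances of a primary amino group (-NH2) meeting every constraint; each maps to a distinct set of atoms, giving 4 matches.

4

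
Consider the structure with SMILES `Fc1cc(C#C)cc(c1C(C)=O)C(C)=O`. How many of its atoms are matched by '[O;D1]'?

The query [O;D1] means: aliphatic oxygen bonded to exactly one heavy atom.
Check the 15 heavy atoms by environment: 4× c (aromatic, D3) → no; 2× c (aromatic, D2) → no; 2× C (D3) → no; 2× O (D1) → match; 3× C (D1) → no; 1× C (D2) → no; 1× F (D1) → no.
That gives 2 matching atoms.

2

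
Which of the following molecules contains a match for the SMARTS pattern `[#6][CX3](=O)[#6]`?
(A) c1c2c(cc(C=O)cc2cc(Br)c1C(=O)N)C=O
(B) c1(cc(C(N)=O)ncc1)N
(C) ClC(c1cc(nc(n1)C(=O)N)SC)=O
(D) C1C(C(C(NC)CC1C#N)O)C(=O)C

D

[#6][CX3](=O)[#6] describes a carbonyl carbon (no H) flanked by two carbons (a ketone).
(A) has an aldehyde (-CHO) but the carbonyl carbon has H1, so it is not flanked by two carbons.
(B) has a primary amide (-C(=O)NH2) but one neighbour of the carbonyl carbon is N, not C.
(C) has a primary amide (-C(=O)NH2) but one neighbour of the carbonyl carbon is N, not C.
(D) contains an acetyl/ketone group (-C(=O)CH3), which satisfies every atom and bond constraint.
So the answer is (D).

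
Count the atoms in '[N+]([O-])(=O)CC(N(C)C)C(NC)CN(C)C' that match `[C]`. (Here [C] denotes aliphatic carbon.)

9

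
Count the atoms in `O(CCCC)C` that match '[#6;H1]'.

0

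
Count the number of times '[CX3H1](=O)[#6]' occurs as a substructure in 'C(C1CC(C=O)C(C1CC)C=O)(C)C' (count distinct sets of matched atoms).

[CX3H1](=O)[#6] is the SMARTS for an aldehyde: an sp2 carbon with one H, double-bonded to O and single-bonded to carbon.
The molecule carries 2 separate instances of an aldehyde (-CHO) meeting every constraint; each maps to a distinct set of atoms, giving 2 matches.

2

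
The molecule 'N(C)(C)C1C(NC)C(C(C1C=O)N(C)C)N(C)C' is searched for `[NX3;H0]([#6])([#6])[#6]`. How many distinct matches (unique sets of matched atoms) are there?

[NX3;H0]([#6])([#6])[#6] is the SMARTS for a tertiary amine: a trivalent nitrogen with no H, bonded to three carbons.
The molecule carries 3 separate instances of a dimethylamino group (-N(CH3)2) meeting every constraint; each maps to a distinct set of atoms, giving 3 matches.

3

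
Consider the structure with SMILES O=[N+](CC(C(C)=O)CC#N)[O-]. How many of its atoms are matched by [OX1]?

3

The query [OX1] means: aliphatic oxygen with one total connection — typically a carbonyl =O or an oxide.
Check the 11 heavy atoms by environment: 4× C (X4) → no; 1× C (X3) → no; 2× O (X1) → match; 1× C (X2) → no; 1× N (X1) → no; 1× N (charge +1, X3) → no; 1× O (charge -1, X1) → match.
Summing the matching environments: 2 + 1 = 3 matching atoms.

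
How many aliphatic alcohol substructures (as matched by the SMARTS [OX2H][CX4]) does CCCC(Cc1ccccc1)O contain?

1

[OX2H][CX4] is the SMARTS for an aliphatic alcohol: a hydroxyl oxygen bound to an sp3 (X4) carbon.
Exactly one fragment in the molecule meets all constraints, giving 1 match.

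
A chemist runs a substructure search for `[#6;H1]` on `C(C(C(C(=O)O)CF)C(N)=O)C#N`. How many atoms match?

2

Check the 13 heavy atoms by environment: 2× C (H2) → no; 2× C (H1) → match; 3× C (H0) → no; 1× N (H0) → no; 2× O (H0) → no; 1× O (H1) → no; 1× N (H2) → no; 1× F (H0) → no.
That gives 2 matching atoms.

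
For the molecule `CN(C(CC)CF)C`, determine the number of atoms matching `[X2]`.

0

The query [X2] means: any atom with exactly two total connections (bonds + H).
Check the 8 heavy atoms by environment: 6× C (X4) → no; 1× F (X1) → no; 1× N (X3) → no.
No environment satisfies the query, so 0 matching atoms.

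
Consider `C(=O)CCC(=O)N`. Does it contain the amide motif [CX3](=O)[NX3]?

Yes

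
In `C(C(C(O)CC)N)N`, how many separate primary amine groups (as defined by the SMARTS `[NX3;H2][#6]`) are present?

[NX3;H2][#6] is the SMARTS for a primary amine: a trivalent nitrogen with two H attached to carbon.
The molecule carries 2 separate instances of a primary amino group (-NH2) meeting every constraint; each maps to a distinct set of atoms, giving 2 matches.

2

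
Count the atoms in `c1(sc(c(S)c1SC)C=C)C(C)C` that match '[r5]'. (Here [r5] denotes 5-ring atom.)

5

Check the 13 heavy atoms by environment: 1× s (aromatic, in 5-ring) → match; 4× c (aromatic, in 5-ring) → match; 2× S (acyclic) → no; 6× C (acyclic) → no.
Summing the matching environments: 1 + 4 = 5 matching atoms.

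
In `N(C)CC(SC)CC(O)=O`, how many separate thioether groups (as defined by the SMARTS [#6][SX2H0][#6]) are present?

1

[#6][SX2H0][#6] is the SMARTS for a thioether: an aliphatic sulfur bridging two carbons with no H on the sulfur.
Exactly one fragment in the molecule meets all constraints, giving 1 match.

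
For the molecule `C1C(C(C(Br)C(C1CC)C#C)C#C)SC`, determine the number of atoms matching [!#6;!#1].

2

The query [!#6;!#1] means: not carbon and not hydrogen — any heteroatom.
Check the 15 heavy atoms by environment: 13× C → no; 1× S → match; 1× Br → match.
Summing the matching environments: 1 + 1 = 2 matching atoms.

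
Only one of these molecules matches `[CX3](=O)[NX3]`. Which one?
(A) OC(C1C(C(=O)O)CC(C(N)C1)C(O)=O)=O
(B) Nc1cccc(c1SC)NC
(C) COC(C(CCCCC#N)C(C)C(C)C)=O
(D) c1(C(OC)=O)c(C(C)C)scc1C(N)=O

[CX3](=O)[NX3] describes a carbonyl carbon bonded to a trivalent nitrogen (an amide).
(A) has a primary amino group (-NH2) but the -NH2 is not attached to a carbonyl carbon.
(B) has a primary amino group (-NH2) but the -NH2 is not attached to a carbonyl carbon.
(C) has a nitrile (-C#N) but the nitrile N is NX1 (triple-bonded), not NX3.
(D) contains a primary amide (-C(=O)NH2), which satisfies every atom and bond constraint.
So the answer is (D).

D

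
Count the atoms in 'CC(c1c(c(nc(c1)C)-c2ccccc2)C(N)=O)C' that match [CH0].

1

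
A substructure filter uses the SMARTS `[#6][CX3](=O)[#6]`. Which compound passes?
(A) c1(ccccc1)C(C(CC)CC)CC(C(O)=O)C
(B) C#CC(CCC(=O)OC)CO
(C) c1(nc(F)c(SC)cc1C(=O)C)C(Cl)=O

[#6][CX3](=O)[#6] describes a carbonyl carbon (no H) flanked by two carbons (a ketone).
(A) has a carboxylic acid group (-C(=O)OH) but one neighbour of the carbonyl carbon is O, not C.
(B) has a methyl-ester group (-C(=O)OCH3) but one neighbour of the carbonyl carbon is O, not C.
(C) contains an acetyl/ketone group (-C(=O)CH3), which satisfies every atom and bond constraint.
So the answer is (C).

C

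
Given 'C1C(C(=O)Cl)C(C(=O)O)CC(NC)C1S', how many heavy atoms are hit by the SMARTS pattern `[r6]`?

The query [r6] means: r6 matches atoms in a six-membered ring.
Check the 15 heavy atoms by environment: 6× C (in 6-ring) → match; 3× C (acyclic) → no; 3× O (acyclic) → no; 1× N (acyclic) → no; 1× S (acyclic) → no; 1× Cl (acyclic) → no.
That gives 6 matching atoms.

6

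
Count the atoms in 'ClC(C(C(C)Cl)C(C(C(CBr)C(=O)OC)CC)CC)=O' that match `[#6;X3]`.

The query [#6;X3] means: any carbon (aromatic or not) with three total connections.
Check the 20 heavy atoms by environment: 12× C (X4) → no; 2× C (X3) → match; 2× O (X1) → no; 1× O (X2) → no; 1× Br (X1) → no; 2× Cl (X1) → no.
That gives 2 matching atoms.

2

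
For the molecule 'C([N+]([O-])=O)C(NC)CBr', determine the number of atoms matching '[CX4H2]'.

The query [CX4H2] means: sp3 carbon (X4) with exactly two hydrogens.
Check the 9 heavy atoms by environment: 2× C (H2, X4) → match; 1× C (H1, X4) → no; 1× Br (H0, X1) → no; 1× N (charge +1, H0, X3) → no; 1× O (charge -1, H0, X1) → no; 1× O (H0, X1) → no; 1× N (H1, X3) → no; 1× C (H3, X4) → no.
That gives 2 matching atoms.

2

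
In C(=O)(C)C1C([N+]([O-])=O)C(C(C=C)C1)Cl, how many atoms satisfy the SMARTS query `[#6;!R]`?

The query [#6;!R] means: carbon not in any ring.
Check the 14 heavy atoms by environment: 5× C (in 5-ring) → no; 4× C (acyclic) → match; 2× O (acyclic) → no; 1× Cl (acyclic) → no; 1× N (charge +1, acyclic) → no; 1× O (charge -1, acyclic) → no.
That gives 4 matching atoms.

4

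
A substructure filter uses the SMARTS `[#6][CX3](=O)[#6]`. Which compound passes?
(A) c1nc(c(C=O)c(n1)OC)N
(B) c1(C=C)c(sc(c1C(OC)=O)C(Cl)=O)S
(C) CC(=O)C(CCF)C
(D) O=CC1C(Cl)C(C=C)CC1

C

[#6][CX3](=O)[#6] describes a carbonyl carbon (no H) flanked by two carbons (a ketone).
(A) has an aldehyde (-CHO) but the carbonyl carbon has H1, so it is not flanked by two carbons.
(B) has a methyl-ester group (-C(=O)OCH3) but one neighbour of the carbonyl carbon is O, not C.
(C) contains an acetyl/ketone group (-C(=O)CH3), which satisfies every atom and bond constraint.
(D) has an aldehyde (-CHO) but the carbonyl carbon has H1, so it is not flanked by two carbons.
So the answer is (C).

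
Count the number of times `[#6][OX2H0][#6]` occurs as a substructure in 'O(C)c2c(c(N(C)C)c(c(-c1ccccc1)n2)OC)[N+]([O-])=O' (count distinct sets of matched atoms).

[#6][OX2H0][#6] is the SMARTS for an ether: an aliphatic oxygen bridging two carbons with no H on the oxygen.
The molecule carries 2 separate instances of a methoxy ether (-OCH3) meeting every constraint; each maps to a distinct set of atoms, giving 2 matches.

2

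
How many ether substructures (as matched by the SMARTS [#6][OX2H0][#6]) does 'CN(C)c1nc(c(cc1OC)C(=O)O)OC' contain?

2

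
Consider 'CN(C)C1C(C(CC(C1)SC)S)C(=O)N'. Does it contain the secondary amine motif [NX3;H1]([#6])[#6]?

The pattern [NX3;H1]([#6])[#6] describes a trivalent nitrogen with one H, bonded to two carbons — a secondary amine.
The closest candidate here is a dimethylamino group (-N(CH3)2), but the nitrogen has H0, not H1. No other fragment satisfies the full query, so there is no match.

No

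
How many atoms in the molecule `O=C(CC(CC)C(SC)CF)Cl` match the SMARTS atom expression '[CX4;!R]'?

7

The query [CX4;!R] means: aliphatic carbon with four total connections, not in a ring.
Check the 12 heavy atoms by environment: 7× C (X4, acyclic) → match; 1× F (X1, acyclic) → no; 1× S (X2, acyclic) → no; 1× C (X3, acyclic) → no; 1× O (X1, acyclic) → no; 1× Cl (X1, acyclic) → no.
That gives 7 matching atoms.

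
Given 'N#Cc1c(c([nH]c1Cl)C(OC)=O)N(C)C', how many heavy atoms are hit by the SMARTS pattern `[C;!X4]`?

The query [C;!X4] means: aliphatic carbon that does not have four total connections.
Check the 15 heavy atoms by environment: 1× n (aromatic, X3) → no; 4× c (aromatic, X3) → no; 1× Cl (X1) → no; 1× C (X3) → match; 1× O (X1) → no; 1× O (X2) → no; 3× C (X4) → no; 1× N (X3) → no; 1× C (X2) → match; 1× N (X1) → no.
Summing the matching environments: 1 + 1 = 2 matching atoms.

2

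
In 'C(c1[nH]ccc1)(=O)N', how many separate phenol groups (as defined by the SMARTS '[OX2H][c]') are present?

0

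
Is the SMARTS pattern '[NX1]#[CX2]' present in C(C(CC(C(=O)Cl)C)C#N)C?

The pattern [NX1]#[CX2] describes a nitrogen triple-bonded to a two-connected carbon — a nitrile.
The molecule carries a nitrile (-C#N), whose atoms satisfy every constraint of the query, so the pattern matches.

Yes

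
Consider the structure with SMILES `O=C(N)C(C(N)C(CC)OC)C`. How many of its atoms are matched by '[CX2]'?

The query [CX2] means: C with X2: aliphatic carbon with exactly 2 total connections.
Check the 12 heavy atoms by environment: 7× C (X4) → no; 1× O (X2) → no; 1× C (X3) → no; 1× O (X1) → no; 2× N (X3) → no.
No environment satisfies the query, so 0 matching atoms.

0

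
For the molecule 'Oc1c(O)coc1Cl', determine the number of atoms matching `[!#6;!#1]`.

4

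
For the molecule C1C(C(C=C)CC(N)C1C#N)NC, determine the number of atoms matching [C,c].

10

The query [C,c] means: comma = OR; matches aliphatic or aromatic carbon — same as #6.
Check the 13 heavy atoms by environment: 10× C → match; 3× N → no.
That gives 10 matching atoms.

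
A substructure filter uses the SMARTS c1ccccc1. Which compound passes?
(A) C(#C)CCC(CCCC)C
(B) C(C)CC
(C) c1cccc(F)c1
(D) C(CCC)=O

C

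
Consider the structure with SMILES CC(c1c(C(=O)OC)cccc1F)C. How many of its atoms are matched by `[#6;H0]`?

4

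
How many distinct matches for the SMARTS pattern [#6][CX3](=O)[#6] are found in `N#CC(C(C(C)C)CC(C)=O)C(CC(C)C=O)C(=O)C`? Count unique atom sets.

[#6][CX3](=O)[#6] is the SMARTS for a ketone: a carbonyl carbon (no H) flanked by two carbons.
The molecule carries 2 separate instances of an acetyl/ketone group (-C(=O)CH3) meeting every constraint; each maps to a distinct set of atoms, giving 2 matches.

2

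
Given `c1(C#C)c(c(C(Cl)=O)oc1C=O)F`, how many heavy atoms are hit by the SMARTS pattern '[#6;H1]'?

2

The query [#6;H1] means: any carbon bearing exactly one hydrogen.
Check the 13 heavy atoms by environment: 1× o (aromatic, H0) → no; 4× c (aromatic, H0) → no; 2× C (H0) → no; 2× C (H1) → match; 2× O (H0) → no; 1× Cl (H0) → no; 1× F (H0) → no.
That gives 2 matching atoms.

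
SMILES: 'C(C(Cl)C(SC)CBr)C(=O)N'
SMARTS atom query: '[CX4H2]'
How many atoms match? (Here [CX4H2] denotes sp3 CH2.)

The query [CX4H2] means: sp3 carbon (X4) with exactly two hydrogens.
Check the 11 heavy atoms by environment: 2× C (H2, X4) → match; 2× C (H1, X4) → no; 1× S (H0, X2) → no; 1× C (H3, X4) → no; 1× C (H0, X3) → no; 1× O (H0, X1) → no; 1× N (H2, X3) → no; 1× Br (H0, X1) → no; 1× Cl (H0, X1) → no.
That gives 2 matching atoms.

2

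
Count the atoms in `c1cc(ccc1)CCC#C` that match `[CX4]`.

2

The query [CX4] means: C with X4: aliphatic carbon with exactly 4 total connections (bonds + H).
Check the 10 heavy atoms by environment: 2× C (X4) → match; 6× c (aromatic, X3) → no; 2× C (X2) → no.
That gives 2 matching atoms.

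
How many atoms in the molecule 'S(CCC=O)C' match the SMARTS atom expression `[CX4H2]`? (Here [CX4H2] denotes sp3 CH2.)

Check the 6 heavy atoms by environment: 2× C (H2, X4) → match; 1× S (H0, X2) → no; 1× C (H3, X4) → no; 1× C (H1, X3) → no; 1× O (H0, X1) → no.
That gives 2 matching atoms.

2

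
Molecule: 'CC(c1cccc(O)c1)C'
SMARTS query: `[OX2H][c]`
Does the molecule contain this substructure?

The pattern [OX2H][c] describes a hydroxyl oxygen attached to an aromatic carbon — a phenol.
The molecule carries a hydroxyl group (-OH), whose atoms satisfy every constraint of the query, so the pattern matches.

Yes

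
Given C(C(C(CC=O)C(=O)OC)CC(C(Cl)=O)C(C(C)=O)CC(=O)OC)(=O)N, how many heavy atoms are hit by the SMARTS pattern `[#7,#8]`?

9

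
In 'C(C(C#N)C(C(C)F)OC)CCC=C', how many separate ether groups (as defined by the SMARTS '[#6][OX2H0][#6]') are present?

[#6][OX2H0][#6] is the SMARTS for an ether: an aliphatic oxygen bridging two carbons with no H on the oxygen.
Exactly one fragment in the molecule meets all constraints, giving 1 match.

1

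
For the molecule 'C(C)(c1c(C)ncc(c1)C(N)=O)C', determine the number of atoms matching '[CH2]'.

0

The query [CH2] means: aliphatic carbon with exactly two hydrogens.
Check the 13 heavy atoms by environment: 1× n (aromatic, H0) → no; 2× c (aromatic, H1) → no; 3× c (aromatic, H0) → no; 3× C (H3) → no; 1× C (H0) → no; 1× O (H0) → no; 1× N (H2) → no; 1× C (H1) → no.
No environment satisfies the query, so 0 matching atoms.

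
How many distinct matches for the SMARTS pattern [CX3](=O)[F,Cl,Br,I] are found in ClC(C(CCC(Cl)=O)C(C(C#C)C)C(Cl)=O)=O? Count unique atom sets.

3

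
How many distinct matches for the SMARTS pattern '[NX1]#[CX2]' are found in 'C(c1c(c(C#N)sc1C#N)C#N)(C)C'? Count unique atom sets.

3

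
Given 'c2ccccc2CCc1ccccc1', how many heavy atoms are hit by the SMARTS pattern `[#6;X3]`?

12

The query [#6;X3] means: any carbon (aromatic or not) with three total connections.
Check the 14 heavy atoms by environment: 2× C (X4) → no; 12× c (aromatic, X3) → match.
That gives 12 matching atoms.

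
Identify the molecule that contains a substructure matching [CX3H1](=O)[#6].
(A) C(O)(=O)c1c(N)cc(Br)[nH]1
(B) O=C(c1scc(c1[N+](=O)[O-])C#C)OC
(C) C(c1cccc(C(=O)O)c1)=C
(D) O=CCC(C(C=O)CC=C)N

D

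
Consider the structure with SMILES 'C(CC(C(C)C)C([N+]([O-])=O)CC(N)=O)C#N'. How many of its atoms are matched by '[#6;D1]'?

2

The query [#6;D1] means: carbon bonded to exactly one heavy atom.
Check the 16 heavy atoms by environment: 4× C (D2) → no; 4× C (D3) → no; 2× N (D1) → no; 1× N (charge +1, D3) → no; 1× O (charge -1, D1) → no; 2× O (D1) → no; 2× C (D1) → match.
That gives 2 matching atoms.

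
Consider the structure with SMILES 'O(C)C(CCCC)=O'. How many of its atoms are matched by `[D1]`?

3

The query [D1] means: atom with exactly one heavy-atom neighbour (degree 1).
Check the 8 heavy atoms by environment: 3× C (D2) → no; 1× C (D3) → no; 1× O (D1) → match; 1× O (D2) → no; 2× C (D1) → match.
Summing the matching environments: 1 + 2 = 3 matching atoms.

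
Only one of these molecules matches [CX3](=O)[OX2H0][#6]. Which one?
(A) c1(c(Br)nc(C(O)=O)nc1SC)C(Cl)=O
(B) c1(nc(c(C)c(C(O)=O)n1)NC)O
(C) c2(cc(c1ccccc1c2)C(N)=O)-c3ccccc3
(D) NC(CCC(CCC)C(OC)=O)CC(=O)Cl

[CX3](=O)[OX2H0][#6] describes a carbonyl carbon bonded to an oxygen that is itself bonded to carbon (no H on that O) (an ester).
(A) has a carboxylic acid group (-C(=O)OH) but the singly-bonded O carries H (OX2H1, not H0).
(B) has a carboxylic acid group (-C(=O)OH) but the singly-bonded O carries H (OX2H1, not H0).
(C) has a primary amide (-C(=O)NH2) but the carbonyl is bonded to N, not to an O-C linkage.
(D) contains a methyl-ester group (-C(=O)OCH3), which satisfies every atom and bond constraint.
So the answer is (D).

D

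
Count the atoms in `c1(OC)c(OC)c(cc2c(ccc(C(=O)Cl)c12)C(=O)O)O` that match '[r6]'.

10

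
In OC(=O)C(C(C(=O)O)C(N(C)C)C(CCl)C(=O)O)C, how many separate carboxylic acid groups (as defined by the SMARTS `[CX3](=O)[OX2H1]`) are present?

[CX3](=O)[OX2H1] is the SMARTS for a carboxylic acid: an sp2 carbon double-bonded to O and single-bonded to an -OH oxygen.
The molecule carries 3 separate instances of a carboxylic acid group (-C(=O)OH) meeting every constraint; each maps to a distinct set of atoms, giving 3 matches.

3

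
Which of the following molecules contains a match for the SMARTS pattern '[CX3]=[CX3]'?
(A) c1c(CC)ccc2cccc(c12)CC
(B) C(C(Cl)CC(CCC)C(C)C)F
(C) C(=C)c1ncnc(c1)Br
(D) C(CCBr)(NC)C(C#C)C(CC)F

[CX3]=[CX3] describes a non-aromatic C=C double bond between two sp2 carbons (an alkene).
(A) has an ethyl group (-CH2CH3) but its C-C bond is a single bond between CX4 carbons, not CX3=CX3.
(B) has an ethyl group (-CH2CH3) but its C-C bond is a single bond between CX4 carbons, not CX3=CX3.
(C) contains a vinyl group (-CH=CH2), which satisfies every atom and bond constraint.
(D) has an ethynyl group (-C#CH) but the C-C bond is a triple bond, not a double bond.
So the answer is (C).

C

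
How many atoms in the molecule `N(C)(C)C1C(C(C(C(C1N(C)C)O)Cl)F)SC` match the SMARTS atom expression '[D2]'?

1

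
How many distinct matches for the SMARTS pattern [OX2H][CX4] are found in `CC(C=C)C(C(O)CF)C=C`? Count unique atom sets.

1

[OX2H][CX4] is the SMARTS for an aliphatic alcohol: a hydroxyl oxygen bound to an sp3 (X4) carbon.
Exactly one fragment in the molecule meets all constraints, giving 1 match.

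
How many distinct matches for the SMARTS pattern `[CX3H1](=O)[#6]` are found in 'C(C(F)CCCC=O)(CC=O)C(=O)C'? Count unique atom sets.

[CX3H1](=O)[#6] is the SMARTS for an aldehyde: an sp2 carbon with one H, double-bonded to O and single-bonded to carbon.
The molecule carries 2 separate instances of an aldehyde (-CHO) meeting every constraint; each maps to a distinct set of atoms, giving 2 matches.

2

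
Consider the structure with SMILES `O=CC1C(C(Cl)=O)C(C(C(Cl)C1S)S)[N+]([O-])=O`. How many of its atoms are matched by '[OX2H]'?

0

Check the 17 heavy atoms by environment: 6× C (H1, X4) → no; 2× Cl (H0, X1) → no; 1× N (charge +1, H0, X3) → no; 1× O (charge -1, H0, X1) → no; 3× O (H0, X1) → no; 1× C (H1, X3) → no; 2× S (H1, X2) → no; 1× C (H0, X3) → no.
No environment satisfies the query, so 0 matching atoms.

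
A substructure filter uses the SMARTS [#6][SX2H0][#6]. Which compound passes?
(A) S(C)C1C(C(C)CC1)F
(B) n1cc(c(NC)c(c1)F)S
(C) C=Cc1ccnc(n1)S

[#6][SX2H0][#6] describes an aliphatic sulfur bridging two carbons with no H on the sulfur (a thioether).
(A) contains a methylthio ether (-SCH3), which satisfies every atom and bond constraint.
(B) has a thiol (-SH) but the sulfur has H1, not H0 bridging two carbons.
(C) has a thiol (-SH) but the sulfur has H1, not H0 bridging two carbons.
So the answer is (A).

A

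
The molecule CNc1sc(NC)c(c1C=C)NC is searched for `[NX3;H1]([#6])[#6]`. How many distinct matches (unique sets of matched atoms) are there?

[NX3;H1]([#6])[#6] is the SMARTS for a secondary amine: a trivalent nitrogen with one H, bonded to two carbons.
The molecule carries 3 separate instances of an N-methylamino group (-NHCH3) meeting every constraint; each maps to a distinct set of atoms, giving 3 matches.

3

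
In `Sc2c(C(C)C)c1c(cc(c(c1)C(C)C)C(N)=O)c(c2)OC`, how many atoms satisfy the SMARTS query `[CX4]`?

7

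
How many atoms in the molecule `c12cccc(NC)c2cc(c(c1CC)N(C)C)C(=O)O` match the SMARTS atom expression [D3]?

Check the 20 heavy atoms by environment: 6× c (aromatic, D3) → match; 4× c (aromatic, D2) → no; 1× N (D3) → match; 4× C (D1) → no; 1× C (D2) → no; 1× C (D3) → match; 2× O (D1) → no; 1× N (D2) → no.
Summing the matching environments: 6 + 1 + 1 = 8 matching atoms.

8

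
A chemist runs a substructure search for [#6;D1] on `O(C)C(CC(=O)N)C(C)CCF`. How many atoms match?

2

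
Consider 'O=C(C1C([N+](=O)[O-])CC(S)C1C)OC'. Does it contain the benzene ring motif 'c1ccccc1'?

The pattern c1ccccc1 describes six aromatic carbons in a ring — a benzene ring.
The closest candidate here is a methyl group (-CH3), but no six-membered all-carbon aromatic ring is present. No other fragment satisfies the full query, so there is no match.

No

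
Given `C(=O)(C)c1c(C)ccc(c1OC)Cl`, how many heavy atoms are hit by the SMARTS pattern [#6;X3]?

7

The query [#6;X3] means: any carbon (aromatic or not) with three total connections.
Check the 13 heavy atoms by environment: 6× c (aromatic, X3) → match; 1× Cl (X1) → no; 1× O (X2) → no; 3× C (X4) → no; 1× C (X3) → match; 1× O (X1) → no.
Summing the matching environments: 6 + 1 = 7 matching atoms.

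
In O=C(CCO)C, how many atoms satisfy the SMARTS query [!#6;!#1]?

2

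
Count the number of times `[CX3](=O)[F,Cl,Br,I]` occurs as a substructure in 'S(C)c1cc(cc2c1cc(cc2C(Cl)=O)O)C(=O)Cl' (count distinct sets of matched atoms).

2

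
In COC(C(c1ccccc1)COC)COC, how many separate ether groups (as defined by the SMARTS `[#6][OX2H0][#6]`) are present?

3

[#6][OX2H0][#6] is the SMARTS for an ether: an aliphatic oxygen bridging two carbons with no H on the oxygen.
The molecule carries 3 separate instances of a methoxy ether (-OCH3) meeting every constraint; each maps to a distinct set of atoms, giving 3 matches.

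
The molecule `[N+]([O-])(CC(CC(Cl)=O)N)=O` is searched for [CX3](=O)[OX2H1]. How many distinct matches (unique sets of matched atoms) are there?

0

[CX3](=O)[OX2H1] is the SMARTS for a carboxylic acid: an sp2 carbon double-bonded to O and single-bonded to an -OH oxygen.
The molecule has an acyl chloride (-C(=O)Cl), but the carbonyl is bonded to Cl, not to an -OH oxygen; nothing else fits, so there are 0 matches.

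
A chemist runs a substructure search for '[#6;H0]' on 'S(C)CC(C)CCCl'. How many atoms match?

0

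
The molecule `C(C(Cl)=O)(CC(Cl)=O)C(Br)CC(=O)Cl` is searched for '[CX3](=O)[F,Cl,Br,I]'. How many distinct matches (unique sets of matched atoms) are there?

3

[CX3](=O)[F,Cl,Br,I] is the SMARTS for an acyl halide: a carbonyl carbon bonded to a halogen.
The molecule carries 3 separate instances of an acyl chloride (-C(=O)Cl) meeting every constraint; each maps to a distinct set of atoms, giving 3 matches.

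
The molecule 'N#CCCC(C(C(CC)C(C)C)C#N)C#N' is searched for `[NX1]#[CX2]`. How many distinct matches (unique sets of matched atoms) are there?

[NX1]#[CX2] is the SMARTS for a nitrile: a nitrogen triple-bonded to a two-connected carbon.
The molecule carries 3 separate instances of a nitrile (-C#N) meeting every constraint; each maps to a distinct set of atoms, giving 3 matches.

3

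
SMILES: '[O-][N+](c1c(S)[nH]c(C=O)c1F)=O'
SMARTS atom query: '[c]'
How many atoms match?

4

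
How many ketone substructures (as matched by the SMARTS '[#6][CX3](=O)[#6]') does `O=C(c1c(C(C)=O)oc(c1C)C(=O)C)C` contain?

3

[#6][CX3](=O)[#6] is the SMARTS for a ketone: a carbonyl carbon (no H) flanked by two carbons.
The molecule carries 3 separate instances of an acetyl/ketone group (-C(=O)CH3) meeting every constraint; each maps to a distinct set of atoms, giving 3 matches.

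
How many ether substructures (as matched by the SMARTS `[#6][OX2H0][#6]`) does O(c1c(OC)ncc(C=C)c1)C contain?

2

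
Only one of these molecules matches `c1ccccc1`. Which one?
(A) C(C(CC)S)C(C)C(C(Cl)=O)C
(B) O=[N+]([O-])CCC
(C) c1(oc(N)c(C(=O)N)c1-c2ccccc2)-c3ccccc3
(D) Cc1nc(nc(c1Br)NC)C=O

c1ccccc1 describes six aromatic carbons in a ring (a benzene ring).
(A) has a methyl group (-CH3) but no six-membered all-carbon aromatic ring is present.
(B) has a methyl group (-CH3) but no six-membered all-carbon aromatic ring is present.
(C) contains a phenyl ring, which satisfies every atom and bond constraint.
(D) has a methyl group (-CH3) but no six-membered all-carbon aromatic ring is present.
So the answer is (C).

C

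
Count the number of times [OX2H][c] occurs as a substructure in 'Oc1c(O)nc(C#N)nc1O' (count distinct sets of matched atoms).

3

[OX2H][c] is the SMARTS for a phenol: a hydroxyl oxygen attached to an aromatic carbon.
The molecule carries 3 separate instances of a hydroxyl group (-OH) meeting every constraint; each maps to a distinct set of atoms, giving 3 matches.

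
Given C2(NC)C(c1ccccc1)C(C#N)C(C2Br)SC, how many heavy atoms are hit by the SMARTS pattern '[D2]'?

8

The query [D2] means: atom with exactly two heavy-atom neighbours.
Check the 18 heavy atoms by environment: 5× C (D3) → no; 1× Br (D1) → no; 1× C (D2) → match; 1× N (D1) → no; 1× c (aromatic, D3) → no; 5× c (aromatic, D2) → match; 1× N (D2) → match; 2× C (D1) → no; 1× S (D2) → match.
Summing the matching environments: 1 + 5 + 1 + 1 = 8 matching atoms.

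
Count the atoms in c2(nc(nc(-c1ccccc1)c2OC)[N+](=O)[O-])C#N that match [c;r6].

10

The query [c;r6] means: aromatic carbon that belongs to a six-membered ring.
Check the 19 heavy atoms by environment: 2× n (aromatic, in 6-ring) → no; 10× c (aromatic, in 6-ring) → match; 2× C (acyclic) → no; 1× N (acyclic) → no; 1× N (charge +1, acyclic) → no; 1× O (charge -1, acyclic) → no; 2× O (acyclic) → no.
That gives 10 matching atoms.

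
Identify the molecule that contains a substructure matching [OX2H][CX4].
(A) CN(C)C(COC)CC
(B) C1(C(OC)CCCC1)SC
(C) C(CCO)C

C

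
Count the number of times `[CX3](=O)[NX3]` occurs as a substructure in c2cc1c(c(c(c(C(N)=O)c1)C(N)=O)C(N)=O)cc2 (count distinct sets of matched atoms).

[CX3](=O)[NX3] is the SMARTS for an amide: a carbonyl carbon bonded to a trivalent nitrogen.
The molecule carries 3 separate instances of a primary amide (-C(=O)NH2) meeting every constraint; each maps to a distinct set of atoms, giving 3 matches.

3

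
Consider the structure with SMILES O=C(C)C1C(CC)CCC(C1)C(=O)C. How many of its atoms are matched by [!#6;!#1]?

The query [!#6;!#1] means: not carbon and not hydrogen — any heteroatom.
Check the 14 heavy atoms by environment: 12× C → no; 2× O → match.
That gives 2 matching atoms.

2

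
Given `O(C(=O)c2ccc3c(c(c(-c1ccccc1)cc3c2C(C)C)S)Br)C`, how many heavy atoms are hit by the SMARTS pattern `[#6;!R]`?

5

The query [#6;!R] means: carbon not in any ring.
Check the 25 heavy atoms by environment: 16× c (aromatic, in 6-ring) → no; 1× S (acyclic) → no; 5× C (acyclic) → match; 1× Br (acyclic) → no; 2× O (acyclic) → no.
That gives 5 matching atoms.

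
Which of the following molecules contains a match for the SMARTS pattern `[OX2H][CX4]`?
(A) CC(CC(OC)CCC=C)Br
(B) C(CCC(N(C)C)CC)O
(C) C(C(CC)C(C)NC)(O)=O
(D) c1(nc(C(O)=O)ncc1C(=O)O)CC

[OX2H][CX4] describes a hydroxyl oxygen bound to an sp3 (X4) carbon (an aliphatic alcohol).
(A) has a methoxy ether (-OCH3) but the oxygen has H0 (ether), not H1.
(B) contains a hydroxyl group (-OH), which satisfies every atom and bond constraint.
(C) has a carboxylic acid group (-C(=O)OH) but the -OH is on a CX3 carbonyl carbon, not a CX4 carbon.
(D) has a carboxylic acid group (-C(=O)OH) but the -OH is on a CX3 carbonyl carbon, not a CX4 carbon.
So the answer is (B).

B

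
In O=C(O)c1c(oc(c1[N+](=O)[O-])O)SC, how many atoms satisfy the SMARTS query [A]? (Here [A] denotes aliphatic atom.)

9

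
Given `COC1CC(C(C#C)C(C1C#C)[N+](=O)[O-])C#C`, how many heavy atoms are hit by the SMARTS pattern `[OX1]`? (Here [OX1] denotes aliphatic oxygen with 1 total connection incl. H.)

2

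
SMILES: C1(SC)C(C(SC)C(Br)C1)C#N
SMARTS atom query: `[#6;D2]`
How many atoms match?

2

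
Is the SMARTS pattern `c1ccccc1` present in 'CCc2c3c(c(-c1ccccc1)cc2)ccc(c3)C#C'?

Yes

The pattern c1ccccc1 describes six aromatic carbons in a ring — a benzene ring.
The molecule carries a phenyl ring, whose atoms satisfy every constraint of the query, so the pattern matches.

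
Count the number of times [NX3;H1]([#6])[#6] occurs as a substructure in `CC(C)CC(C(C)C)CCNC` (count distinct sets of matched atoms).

1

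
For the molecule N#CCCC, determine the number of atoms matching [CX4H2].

2

The query [CX4H2] means: sp3 carbon (X4) with exactly two hydrogens.
Check the 5 heavy atoms by environment: 2× C (H2, X4) → match; 1× C (H0, X2) → no; 1× N (H0, X1) → no; 1× C (H3, X4) → no.
That gives 2 matching atoms.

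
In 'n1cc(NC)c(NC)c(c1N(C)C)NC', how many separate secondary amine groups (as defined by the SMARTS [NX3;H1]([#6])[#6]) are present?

[NX3;H1]([#6])[#6] is the SMARTS for a secondary amine: a trivalent nitrogen with one H, bonded to two carbons.
The molecule carries 3 separate instances of an N-methylamino group (-NHCH3) meeting every constraint; each maps to a distinct set of atoms, giving 3 matches.

3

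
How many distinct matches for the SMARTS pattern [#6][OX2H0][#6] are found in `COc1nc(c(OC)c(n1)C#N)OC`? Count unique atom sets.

3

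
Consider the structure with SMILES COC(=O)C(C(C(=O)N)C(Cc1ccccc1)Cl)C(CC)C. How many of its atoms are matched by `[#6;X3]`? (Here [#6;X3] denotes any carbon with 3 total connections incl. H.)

8

The query [#6;X3] means: any carbon (aromatic or not) with three total connections.
Check the 22 heavy atoms by environment: 9× C (X4) → no; 2× C (X3) → match; 2× O (X1) → no; 1× O (X2) → no; 1× N (X3) → no; 6× c (aromatic, X3) → match; 1× Cl (X1) → no.
Summing the matching environments: 2 + 6 = 8 matching atoms.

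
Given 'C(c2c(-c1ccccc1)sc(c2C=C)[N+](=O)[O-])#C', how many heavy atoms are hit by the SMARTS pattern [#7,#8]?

3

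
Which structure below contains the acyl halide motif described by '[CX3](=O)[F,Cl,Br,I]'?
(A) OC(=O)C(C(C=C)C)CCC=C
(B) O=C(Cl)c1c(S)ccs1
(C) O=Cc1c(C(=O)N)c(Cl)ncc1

[CX3](=O)[F,Cl,Br,I] describes a carbonyl carbon bonded to a halogen (an acyl halide).
(A) has a carboxylic acid group (-C(=O)OH) but the carbonyl is bonded to -OH, not to a halogen.
(B) contains an acyl chloride (-C(=O)Cl), which satisfies every atom and bond constraint.
(C) has a chloro substituent but the Cl is not on a carbonyl carbon.
So the answer is (B).

B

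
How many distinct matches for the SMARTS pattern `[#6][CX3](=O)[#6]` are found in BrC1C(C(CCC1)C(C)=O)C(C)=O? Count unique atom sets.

2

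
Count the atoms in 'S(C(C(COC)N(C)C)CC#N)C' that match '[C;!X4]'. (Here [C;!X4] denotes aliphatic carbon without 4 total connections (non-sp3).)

1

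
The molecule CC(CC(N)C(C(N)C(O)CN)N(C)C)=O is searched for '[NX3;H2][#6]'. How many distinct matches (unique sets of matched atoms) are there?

3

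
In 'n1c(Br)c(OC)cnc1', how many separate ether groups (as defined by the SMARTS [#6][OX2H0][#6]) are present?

[#6][OX2H0][#6] is the SMARTS for an ether: an aliphatic oxygen bridging two carbons with no H on the oxygen.
Exactly one fragment in the molecule meets all constraints, giving 1 match.

1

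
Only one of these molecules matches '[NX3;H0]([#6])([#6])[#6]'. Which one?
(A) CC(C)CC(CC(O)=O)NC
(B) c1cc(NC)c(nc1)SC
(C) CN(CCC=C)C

C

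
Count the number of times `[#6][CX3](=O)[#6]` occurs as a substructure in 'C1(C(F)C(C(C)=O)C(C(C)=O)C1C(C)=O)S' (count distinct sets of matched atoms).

[#6][CX3](=O)[#6] is the SMARTS for a ketone: a carbonyl carbon (no H) flanked by two carbons.
The molecule carries 3 separate instances of an acetyl/ketone group (-C(=O)CH3) meeting every constraint; each maps to a distinct set of atoms, giving 3 matches.

3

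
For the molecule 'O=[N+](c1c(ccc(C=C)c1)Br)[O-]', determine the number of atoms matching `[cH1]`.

The query [cH1] means: aromatic carbon bearing exactly one hydrogen.
Check the 12 heavy atoms by environment: 3× c (aromatic, H0) → no; 3× c (aromatic, H1) → match; 1× Br (H0) → no; 1× C (H1) → no; 1× C (H2) → no; 1× N (charge +1, H0) → no; 1× O (charge -1, H0) → no; 1× O (H0) → no.
That gives 3 matching atoms.

3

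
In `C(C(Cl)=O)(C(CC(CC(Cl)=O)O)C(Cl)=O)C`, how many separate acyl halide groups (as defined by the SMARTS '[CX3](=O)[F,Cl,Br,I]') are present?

[CX3](=O)[F,Cl,Br,I] is the SMARTS for an acyl halide: a carbonyl carbon bonded to a halogen.
The molecule carries 3 separate instances of an acyl chloride (-C(=O)Cl) meeting every constraint; each maps to a distinct set of atoms, giving 3 matches.

3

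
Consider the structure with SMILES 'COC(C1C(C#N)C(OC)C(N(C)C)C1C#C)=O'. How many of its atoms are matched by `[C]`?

The query [C] means: uppercase C matches aliphatic (non-aromatic) carbon only.
Check the 18 heavy atoms by environment: 13× C → match; 2× N → no; 3× O → no.
That gives 13 matching atoms.

13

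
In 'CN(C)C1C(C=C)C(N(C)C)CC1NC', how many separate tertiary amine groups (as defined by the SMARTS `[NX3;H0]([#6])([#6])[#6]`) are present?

[NX3;H0]([#6])([#6])[#6] is the SMARTS for a tertiary amine: a trivalent nitrogen with no H, bonded to three carbons.
The molecule carries 2 separate instances of a dimethylamino group (-N(CH3)2) meeting every constraint; each maps to a distinct set of atoms, giving 2 matches.

2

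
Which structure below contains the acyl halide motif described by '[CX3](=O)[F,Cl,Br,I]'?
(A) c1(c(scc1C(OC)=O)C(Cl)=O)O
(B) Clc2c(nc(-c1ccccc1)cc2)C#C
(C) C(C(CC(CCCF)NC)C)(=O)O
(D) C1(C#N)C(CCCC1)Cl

[CX3](=O)[F,Cl,Br,I] describes a carbonyl carbon bonded to a halogen (an acyl halide).
(A) contains an acyl chloride (-C(=O)Cl), which satisfies every atom and bond constraint.
(B) has a chloro substituent but the Cl is not on a carbonyl carbon.
(C) has a carboxylic acid group (-C(=O)OH) but the carbonyl is bonded to -OH, not to a halogen.
(D) has a chloro substituent but the Cl is not on a carbonyl carbon.
So the answer is (A).

A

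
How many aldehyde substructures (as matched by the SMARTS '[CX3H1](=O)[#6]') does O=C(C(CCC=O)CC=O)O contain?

[CX3H1](=O)[#6] is the SMARTS for an aldehyde: an sp2 carbon with one H, double-bonded to O and single-bonded to carbon.
The molecule carries 2 separate instances of an aldehyde (-CHO) meeting every constraint; each maps to a distinct set of atoms, giving 2 matches.

2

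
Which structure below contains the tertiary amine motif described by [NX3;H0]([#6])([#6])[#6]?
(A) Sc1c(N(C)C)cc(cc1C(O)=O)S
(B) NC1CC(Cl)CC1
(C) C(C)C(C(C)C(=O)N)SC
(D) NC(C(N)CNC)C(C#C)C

A

[NX3;H0]([#6])([#6])[#6] describes a trivalent nitrogen with no H, bonded to three carbons (a tertiary amine).
(A) contains a dimethylamino group (-N(CH3)2), which satisfies every atom and bond constraint.
(B) has a primary amino group (-NH2) but the nitrogen has H2, not H0 with three carbons.
(C) has a primary amide (-C(=O)NH2) but the amide nitrogen has H2 and only one carbon neighbour.
(D) has a primary amino group (-NH2) but the nitrogen has H2, not H0 with three carbons.
So the answer is (A).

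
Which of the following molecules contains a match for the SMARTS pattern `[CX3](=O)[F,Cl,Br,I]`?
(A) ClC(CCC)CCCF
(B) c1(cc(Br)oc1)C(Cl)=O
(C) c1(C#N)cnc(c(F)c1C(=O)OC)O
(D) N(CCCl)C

[CX3](=O)[F,Cl,Br,I] describes a carbonyl carbon bonded to a halogen (an acyl halide).
(A) has a chloro substituent but the Cl is not on a carbonyl carbon.
(B) contains an acyl chloride (-C(=O)Cl), which satisfies every atom and bond constraint.
(C) has a methyl-ester group (-C(=O)OCH3) but the carbonyl is bonded to -O-C, not to a halogen.
(D) has a chloro substituent but the Cl is not on a carbonyl carbon.
So the answer is (B).

B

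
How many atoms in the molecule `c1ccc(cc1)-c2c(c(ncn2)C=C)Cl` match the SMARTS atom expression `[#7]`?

Check the 15 heavy atoms by environment: 2× n (aromatic) → match; 10× c (aromatic) → no; 2× C → no; 1× Cl → no.
That gives 2 matching atoms.

2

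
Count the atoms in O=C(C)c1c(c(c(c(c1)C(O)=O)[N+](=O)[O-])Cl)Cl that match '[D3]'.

The query [D3] means: atom with exactly three heavy-atom neighbours.
Check the 17 heavy atoms by environment: 5× c (aromatic, D3) → match; 1× c (aromatic, D2) → no; 1× N (charge +1, D3) → match; 1× O (charge -1, D1) → no; 4× O (D1) → no; 2× C (D3) → match; 1× C (D1) → no; 2× Cl (D1) → no.
Summing the matching environments: 5 + 1 + 2 = 8 matching atoms.

8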